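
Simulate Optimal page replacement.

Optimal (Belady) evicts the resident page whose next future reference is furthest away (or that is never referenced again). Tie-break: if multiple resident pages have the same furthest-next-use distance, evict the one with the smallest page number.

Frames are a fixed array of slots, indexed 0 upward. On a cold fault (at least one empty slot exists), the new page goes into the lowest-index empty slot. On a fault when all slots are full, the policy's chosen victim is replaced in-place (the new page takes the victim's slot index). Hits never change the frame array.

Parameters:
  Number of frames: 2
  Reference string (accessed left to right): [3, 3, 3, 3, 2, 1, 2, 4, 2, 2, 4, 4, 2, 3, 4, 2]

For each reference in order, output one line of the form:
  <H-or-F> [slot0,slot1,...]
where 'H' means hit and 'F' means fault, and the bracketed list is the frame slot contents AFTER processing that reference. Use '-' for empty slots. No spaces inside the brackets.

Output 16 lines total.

F [3,-]
H [3,-]
H [3,-]
H [3,-]
F [3,2]
F [1,2]
H [1,2]
F [4,2]
H [4,2]
H [4,2]
H [4,2]
H [4,2]
H [4,2]
F [4,3]
H [4,3]
F [4,2]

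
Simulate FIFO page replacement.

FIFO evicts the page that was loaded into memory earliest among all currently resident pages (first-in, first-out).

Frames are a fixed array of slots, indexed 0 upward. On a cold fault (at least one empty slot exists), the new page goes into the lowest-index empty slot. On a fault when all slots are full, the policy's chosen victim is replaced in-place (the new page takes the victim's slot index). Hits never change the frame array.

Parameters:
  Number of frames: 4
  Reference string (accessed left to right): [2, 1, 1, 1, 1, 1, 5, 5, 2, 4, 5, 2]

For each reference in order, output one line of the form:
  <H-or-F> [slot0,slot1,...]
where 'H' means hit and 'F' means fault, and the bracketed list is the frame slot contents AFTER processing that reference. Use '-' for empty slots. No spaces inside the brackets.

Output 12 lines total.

F [2,-,-,-]
F [2,1,-,-]
H [2,1,-,-]
H [2,1,-,-]
H [2,1,-,-]
H [2,1,-,-]
F [2,1,5,-]
H [2,1,5,-]
H [2,1,5,-]
F [2,1,5,4]
H [2,1,5,4]
H [2,1,5,4]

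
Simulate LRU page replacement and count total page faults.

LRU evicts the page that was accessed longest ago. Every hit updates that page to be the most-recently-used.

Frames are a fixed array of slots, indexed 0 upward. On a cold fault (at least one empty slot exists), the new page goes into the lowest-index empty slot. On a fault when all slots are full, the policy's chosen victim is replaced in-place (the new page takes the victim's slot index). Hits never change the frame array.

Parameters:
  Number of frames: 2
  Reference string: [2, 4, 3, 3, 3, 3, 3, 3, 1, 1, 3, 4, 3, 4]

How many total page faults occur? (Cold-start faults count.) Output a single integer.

Answer: 5

Derivation:
Step 0: ref 2 → FAULT, frames=[2,-]
Step 1: ref 4 → FAULT, frames=[2,4]
Step 2: ref 3 → FAULT (evict 2), frames=[3,4]
Step 3: ref 3 → HIT, frames=[3,4]
Step 4: ref 3 → HIT, frames=[3,4]
Step 5: ref 3 → HIT, frames=[3,4]
Step 6: ref 3 → HIT, frames=[3,4]
Step 7: ref 3 → HIT, frames=[3,4]
Step 8: ref 1 → FAULT (evict 4), frames=[3,1]
Step 9: ref 1 → HIT, frames=[3,1]
Step 10: ref 3 → HIT, frames=[3,1]
Step 11: ref 4 → FAULT (evict 1), frames=[3,4]
Step 12: ref 3 → HIT, frames=[3,4]
Step 13: ref 4 → HIT, frames=[3,4]
Total faults: 5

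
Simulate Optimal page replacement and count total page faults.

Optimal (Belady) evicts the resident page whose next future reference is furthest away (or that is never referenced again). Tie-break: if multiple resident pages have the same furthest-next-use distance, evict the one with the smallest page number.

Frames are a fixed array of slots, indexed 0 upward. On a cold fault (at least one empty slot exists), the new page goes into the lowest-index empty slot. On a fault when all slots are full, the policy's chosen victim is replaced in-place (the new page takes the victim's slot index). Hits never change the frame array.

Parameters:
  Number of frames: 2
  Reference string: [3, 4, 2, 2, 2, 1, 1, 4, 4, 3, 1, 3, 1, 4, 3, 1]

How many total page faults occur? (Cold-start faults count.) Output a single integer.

Step 0: ref 3 → FAULT, frames=[3,-]
Step 1: ref 4 → FAULT, frames=[3,4]
Step 2: ref 2 → FAULT (evict 3), frames=[2,4]
Step 3: ref 2 → HIT, frames=[2,4]
Step 4: ref 2 → HIT, frames=[2,4]
Step 5: ref 1 → FAULT (evict 2), frames=[1,4]
Step 6: ref 1 → HIT, frames=[1,4]
Step 7: ref 4 → HIT, frames=[1,4]
Step 8: ref 4 → HIT, frames=[1,4]
Step 9: ref 3 → FAULT (evict 4), frames=[1,3]
Step 10: ref 1 → HIT, frames=[1,3]
Step 11: ref 3 → HIT, frames=[1,3]
Step 12: ref 1 → HIT, frames=[1,3]
Step 13: ref 4 → FAULT (evict 1), frames=[4,3]
Step 14: ref 3 → HIT, frames=[4,3]
Step 15: ref 1 → FAULT (evict 3), frames=[4,1]
Total faults: 7

Answer: 7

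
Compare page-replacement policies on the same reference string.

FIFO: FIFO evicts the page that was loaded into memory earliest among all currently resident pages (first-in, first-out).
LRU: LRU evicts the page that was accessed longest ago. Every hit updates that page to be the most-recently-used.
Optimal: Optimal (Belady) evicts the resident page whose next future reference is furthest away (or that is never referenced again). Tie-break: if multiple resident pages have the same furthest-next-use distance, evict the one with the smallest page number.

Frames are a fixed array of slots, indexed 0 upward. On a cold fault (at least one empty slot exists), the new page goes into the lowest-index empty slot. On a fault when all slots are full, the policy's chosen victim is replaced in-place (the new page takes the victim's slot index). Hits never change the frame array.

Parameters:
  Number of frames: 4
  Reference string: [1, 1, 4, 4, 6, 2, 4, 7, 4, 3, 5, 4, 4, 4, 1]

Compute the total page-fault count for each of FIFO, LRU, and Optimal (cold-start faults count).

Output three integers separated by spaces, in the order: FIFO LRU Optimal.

Answer: 9 8 7

Derivation:
--- FIFO ---
  step 0: ref 1 -> FAULT, frames=[1,-,-,-] (faults so far: 1)
  step 1: ref 1 -> HIT, frames=[1,-,-,-] (faults so far: 1)
  step 2: ref 4 -> FAULT, frames=[1,4,-,-] (faults so far: 2)
  step 3: ref 4 -> HIT, frames=[1,4,-,-] (faults so far: 2)
  step 4: ref 6 -> FAULT, frames=[1,4,6,-] (faults so far: 3)
  step 5: ref 2 -> FAULT, frames=[1,4,6,2] (faults so far: 4)
  step 6: ref 4 -> HIT, frames=[1,4,6,2] (faults so far: 4)
  step 7: ref 7 -> FAULT, evict 1, frames=[7,4,6,2] (faults so far: 5)
  step 8: ref 4 -> HIT, frames=[7,4,6,2] (faults so far: 5)
  step 9: ref 3 -> FAULT, evict 4, frames=[7,3,6,2] (faults so far: 6)
  step 10: ref 5 -> FAULT, evict 6, frames=[7,3,5,2] (faults so far: 7)
  step 11: ref 4 -> FAULT, evict 2, frames=[7,3,5,4] (faults so far: 8)
  step 12: ref 4 -> HIT, frames=[7,3,5,4] (faults so far: 8)
  step 13: ref 4 -> HIT, frames=[7,3,5,4] (faults so far: 8)
  step 14: ref 1 -> FAULT, evict 7, frames=[1,3,5,4] (faults so far: 9)
  FIFO total faults: 9
--- LRU ---
  step 0: ref 1 -> FAULT, frames=[1,-,-,-] (faults so far: 1)
  step 1: ref 1 -> HIT, frames=[1,-,-,-] (faults so far: 1)
  step 2: ref 4 -> FAULT, frames=[1,4,-,-] (faults so far: 2)
  step 3: ref 4 -> HIT, frames=[1,4,-,-] (faults so far: 2)
  step 4: ref 6 -> FAULT, frames=[1,4,6,-] (faults so far: 3)
  step 5: ref 2 -> FAULT, frames=[1,4,6,2] (faults so far: 4)
  step 6: ref 4 -> HIT, frames=[1,4,6,2] (faults so far: 4)
  step 7: ref 7 -> FAULT, evict 1, frames=[7,4,6,2] (faults so far: 5)
  step 8: ref 4 -> HIT, frames=[7,4,6,2] (faults so far: 5)
  step 9: ref 3 -> FAULT, evict 6, frames=[7,4,3,2] (faults so far: 6)
  step 10: ref 5 -> FAULT, evict 2, frames=[7,4,3,5] (faults so far: 7)
  step 11: ref 4 -> HIT, frames=[7,4,3,5] (faults so far: 7)
  step 12: ref 4 -> HIT, frames=[7,4,3,5] (faults so far: 7)
  step 13: ref 4 -> HIT, frames=[7,4,3,5] (faults so far: 7)
  step 14: ref 1 -> FAULT, evict 7, frames=[1,4,3,5] (faults so far: 8)
  LRU total faults: 8
--- Optimal ---
  step 0: ref 1 -> FAULT, frames=[1,-,-,-] (faults so far: 1)
  step 1: ref 1 -> HIT, frames=[1,-,-,-] (faults so far: 1)
  step 2: ref 4 -> FAULT, frames=[1,4,-,-] (faults so far: 2)
  step 3: ref 4 -> HIT, frames=[1,4,-,-] (faults so far: 2)
  step 4: ref 6 -> FAULT, frames=[1,4,6,-] (faults so far: 3)
  step 5: ref 2 -> FAULT, frames=[1,4,6,2] (faults so far: 4)
  step 6: ref 4 -> HIT, frames=[1,4,6,2] (faults so far: 4)
  step 7: ref 7 -> FAULT, evict 2, frames=[1,4,6,7] (faults so far: 5)
  step 8: ref 4 -> HIT, frames=[1,4,6,7] (faults so far: 5)
  step 9: ref 3 -> FAULT, evict 6, frames=[1,4,3,7] (faults so far: 6)
  step 10: ref 5 -> FAULT, evict 3, frames=[1,4,5,7] (faults so far: 7)
  step 11: ref 4 -> HIT, frames=[1,4,5,7] (faults so far: 7)
  step 12: ref 4 -> HIT, frames=[1,4,5,7] (faults so far: 7)
  step 13: ref 4 -> HIT, frames=[1,4,5,7] (faults so far: 7)
  step 14: ref 1 -> HIT, frames=[1,4,5,7] (faults so far: 7)
  Optimal total faults: 7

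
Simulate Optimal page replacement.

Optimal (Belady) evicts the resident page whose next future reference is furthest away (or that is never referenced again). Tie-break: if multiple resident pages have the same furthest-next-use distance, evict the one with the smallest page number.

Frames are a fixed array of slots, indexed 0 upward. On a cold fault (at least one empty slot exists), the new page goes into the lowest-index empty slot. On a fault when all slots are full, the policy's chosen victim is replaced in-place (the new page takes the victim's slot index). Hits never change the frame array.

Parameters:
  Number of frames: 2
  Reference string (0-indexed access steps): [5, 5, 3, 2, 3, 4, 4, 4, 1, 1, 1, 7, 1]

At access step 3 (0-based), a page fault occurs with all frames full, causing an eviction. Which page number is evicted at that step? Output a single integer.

Answer: 5

Derivation:
Step 0: ref 5 -> FAULT, frames=[5,-]
Step 1: ref 5 -> HIT, frames=[5,-]
Step 2: ref 3 -> FAULT, frames=[5,3]
Step 3: ref 2 -> FAULT, evict 5, frames=[2,3]
At step 3: evicted page 5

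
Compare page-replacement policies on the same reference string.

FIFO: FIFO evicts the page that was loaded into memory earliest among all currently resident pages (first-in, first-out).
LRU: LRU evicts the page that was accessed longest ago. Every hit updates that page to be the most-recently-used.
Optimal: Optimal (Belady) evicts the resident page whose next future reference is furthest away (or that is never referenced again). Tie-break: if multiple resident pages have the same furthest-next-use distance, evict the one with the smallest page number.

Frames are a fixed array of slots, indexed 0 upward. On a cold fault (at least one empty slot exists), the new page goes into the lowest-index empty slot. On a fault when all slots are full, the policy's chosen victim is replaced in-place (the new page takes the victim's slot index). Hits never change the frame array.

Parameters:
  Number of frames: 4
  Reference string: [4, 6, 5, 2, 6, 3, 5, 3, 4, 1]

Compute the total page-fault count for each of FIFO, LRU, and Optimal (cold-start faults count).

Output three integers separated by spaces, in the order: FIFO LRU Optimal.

Answer: 7 7 6

Derivation:
--- FIFO ---
  step 0: ref 4 -> FAULT, frames=[4,-,-,-] (faults so far: 1)
  step 1: ref 6 -> FAULT, frames=[4,6,-,-] (faults so far: 2)
  step 2: ref 5 -> FAULT, frames=[4,6,5,-] (faults so far: 3)
  step 3: ref 2 -> FAULT, frames=[4,6,5,2] (faults so far: 4)
  step 4: ref 6 -> HIT, frames=[4,6,5,2] (faults so far: 4)
  step 5: ref 3 -> FAULT, evict 4, frames=[3,6,5,2] (faults so far: 5)
  step 6: ref 5 -> HIT, frames=[3,6,5,2] (faults so far: 5)
  step 7: ref 3 -> HIT, frames=[3,6,5,2] (faults so far: 5)
  step 8: ref 4 -> FAULT, evict 6, frames=[3,4,5,2] (faults so far: 6)
  step 9: ref 1 -> FAULT, evict 5, frames=[3,4,1,2] (faults so far: 7)
  FIFO total faults: 7
--- LRU ---
  step 0: ref 4 -> FAULT, frames=[4,-,-,-] (faults so far: 1)
  step 1: ref 6 -> FAULT, frames=[4,6,-,-] (faults so far: 2)
  step 2: ref 5 -> FAULT, frames=[4,6,5,-] (faults so far: 3)
  step 3: ref 2 -> FAULT, frames=[4,6,5,2] (faults so far: 4)
  step 4: ref 6 -> HIT, frames=[4,6,5,2] (faults so far: 4)
  step 5: ref 3 -> FAULT, evict 4, frames=[3,6,5,2] (faults so far: 5)
  step 6: ref 5 -> HIT, frames=[3,6,5,2] (faults so far: 5)
  step 7: ref 3 -> HIT, frames=[3,6,5,2] (faults so far: 5)
  step 8: ref 4 -> FAULT, evict 2, frames=[3,6,5,4] (faults so far: 6)
  step 9: ref 1 -> FAULT, evict 6, frames=[3,1,5,4] (faults so far: 7)
  LRU total faults: 7
--- Optimal ---
  step 0: ref 4 -> FAULT, frames=[4,-,-,-] (faults so far: 1)
  step 1: ref 6 -> FAULT, frames=[4,6,-,-] (faults so far: 2)
  step 2: ref 5 -> FAULT, frames=[4,6,5,-] (faults so far: 3)
  step 3: ref 2 -> FAULT, frames=[4,6,5,2] (faults so far: 4)
  step 4: ref 6 -> HIT, frames=[4,6,5,2] (faults so far: 4)
  step 5: ref 3 -> FAULT, evict 2, frames=[4,6,5,3] (faults so far: 5)
  step 6: ref 5 -> HIT, frames=[4,6,5,3] (faults so far: 5)
  step 7: ref 3 -> HIT, frames=[4,6,5,3] (faults so far: 5)
  step 8: ref 4 -> HIT, frames=[4,6,5,3] (faults so far: 5)
  step 9: ref 1 -> FAULT, evict 3, frames=[4,6,5,1] (faults so far: 6)
  Optimal total faults: 6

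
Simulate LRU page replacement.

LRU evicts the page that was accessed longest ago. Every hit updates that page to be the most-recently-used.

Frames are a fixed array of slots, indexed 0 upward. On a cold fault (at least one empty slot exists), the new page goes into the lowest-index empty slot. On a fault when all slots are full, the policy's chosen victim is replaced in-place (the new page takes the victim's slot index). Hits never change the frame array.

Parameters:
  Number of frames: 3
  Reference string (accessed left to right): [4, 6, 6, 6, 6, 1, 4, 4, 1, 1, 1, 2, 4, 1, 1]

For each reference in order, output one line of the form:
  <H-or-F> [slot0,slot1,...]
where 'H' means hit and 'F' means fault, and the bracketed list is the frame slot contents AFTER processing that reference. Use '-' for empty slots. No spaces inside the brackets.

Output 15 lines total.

F [4,-,-]
F [4,6,-]
H [4,6,-]
H [4,6,-]
H [4,6,-]
F [4,6,1]
H [4,6,1]
H [4,6,1]
H [4,6,1]
H [4,6,1]
H [4,6,1]
F [4,2,1]
H [4,2,1]
H [4,2,1]
H [4,2,1]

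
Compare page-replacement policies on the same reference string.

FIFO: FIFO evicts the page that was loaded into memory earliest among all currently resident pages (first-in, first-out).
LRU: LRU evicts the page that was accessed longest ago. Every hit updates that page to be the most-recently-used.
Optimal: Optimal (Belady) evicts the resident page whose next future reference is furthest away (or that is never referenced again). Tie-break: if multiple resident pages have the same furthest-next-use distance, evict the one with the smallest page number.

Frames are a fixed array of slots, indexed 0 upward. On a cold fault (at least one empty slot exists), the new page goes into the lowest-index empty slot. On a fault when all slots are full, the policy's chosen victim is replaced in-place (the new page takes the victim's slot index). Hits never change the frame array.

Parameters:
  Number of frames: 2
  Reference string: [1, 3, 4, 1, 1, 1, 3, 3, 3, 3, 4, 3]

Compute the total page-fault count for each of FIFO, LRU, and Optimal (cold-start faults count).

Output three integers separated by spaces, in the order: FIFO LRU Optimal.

--- FIFO ---
  step 0: ref 1 -> FAULT, frames=[1,-] (faults so far: 1)
  step 1: ref 3 -> FAULT, frames=[1,3] (faults so far: 2)
  step 2: ref 4 -> FAULT, evict 1, frames=[4,3] (faults so far: 3)
  step 3: ref 1 -> FAULT, evict 3, frames=[4,1] (faults so far: 4)
  step 4: ref 1 -> HIT, frames=[4,1] (faults so far: 4)
  step 5: ref 1 -> HIT, frames=[4,1] (faults so far: 4)
  step 6: ref 3 -> FAULT, evict 4, frames=[3,1] (faults so far: 5)
  step 7: ref 3 -> HIT, frames=[3,1] (faults so far: 5)
  step 8: ref 3 -> HIT, frames=[3,1] (faults so far: 5)
  step 9: ref 3 -> HIT, frames=[3,1] (faults so far: 5)
  step 10: ref 4 -> FAULT, evict 1, frames=[3,4] (faults so far: 6)
  step 11: ref 3 -> HIT, frames=[3,4] (faults so far: 6)
  FIFO total faults: 6
--- LRU ---
  step 0: ref 1 -> FAULT, frames=[1,-] (faults so far: 1)
  step 1: ref 3 -> FAULT, frames=[1,3] (faults so far: 2)
  step 2: ref 4 -> FAULT, evict 1, frames=[4,3] (faults so far: 3)
  step 3: ref 1 -> FAULT, evict 3, frames=[4,1] (faults so far: 4)
  step 4: ref 1 -> HIT, frames=[4,1] (faults so far: 4)
  step 5: ref 1 -> HIT, frames=[4,1] (faults so far: 4)
  step 6: ref 3 -> FAULT, evict 4, frames=[3,1] (faults so far: 5)
  step 7: ref 3 -> HIT, frames=[3,1] (faults so far: 5)
  step 8: ref 3 -> HIT, frames=[3,1] (faults so far: 5)
  step 9: ref 3 -> HIT, frames=[3,1] (faults so far: 5)
  step 10: ref 4 -> FAULT, evict 1, frames=[3,4] (faults so far: 6)
  step 11: ref 3 -> HIT, frames=[3,4] (faults so far: 6)
  LRU total faults: 6
--- Optimal ---
  step 0: ref 1 -> FAULT, frames=[1,-] (faults so far: 1)
  step 1: ref 3 -> FAULT, frames=[1,3] (faults so far: 2)
  step 2: ref 4 -> FAULT, evict 3, frames=[1,4] (faults so far: 3)
  step 3: ref 1 -> HIT, frames=[1,4] (faults so far: 3)
  step 4: ref 1 -> HIT, frames=[1,4] (faults so far: 3)
  step 5: ref 1 -> HIT, frames=[1,4] (faults so far: 3)
  step 6: ref 3 -> FAULT, evict 1, frames=[3,4] (faults so far: 4)
  step 7: ref 3 -> HIT, frames=[3,4] (faults so far: 4)
  step 8: ref 3 -> HIT, frames=[3,4] (faults so far: 4)
  step 9: ref 3 -> HIT, frames=[3,4] (faults so far: 4)
  step 10: ref 4 -> HIT, frames=[3,4] (faults so far: 4)
  step 11: ref 3 -> HIT, frames=[3,4] (faults so far: 4)
  Optimal total faults: 4

Answer: 6 6 4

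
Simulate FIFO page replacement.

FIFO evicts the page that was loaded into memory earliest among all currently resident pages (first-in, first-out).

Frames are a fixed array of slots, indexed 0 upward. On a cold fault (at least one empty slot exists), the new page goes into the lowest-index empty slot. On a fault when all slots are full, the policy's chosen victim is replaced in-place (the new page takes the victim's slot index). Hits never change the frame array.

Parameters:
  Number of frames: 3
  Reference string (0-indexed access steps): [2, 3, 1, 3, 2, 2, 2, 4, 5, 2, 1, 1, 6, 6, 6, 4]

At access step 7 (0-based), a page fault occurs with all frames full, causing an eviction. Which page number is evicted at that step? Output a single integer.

Answer: 2

Derivation:
Step 0: ref 2 -> FAULT, frames=[2,-,-]
Step 1: ref 3 -> FAULT, frames=[2,3,-]
Step 2: ref 1 -> FAULT, frames=[2,3,1]
Step 3: ref 3 -> HIT, frames=[2,3,1]
Step 4: ref 2 -> HIT, frames=[2,3,1]
Step 5: ref 2 -> HIT, frames=[2,3,1]
Step 6: ref 2 -> HIT, frames=[2,3,1]
Step 7: ref 4 -> FAULT, evict 2, frames=[4,3,1]
At step 7: evicted page 2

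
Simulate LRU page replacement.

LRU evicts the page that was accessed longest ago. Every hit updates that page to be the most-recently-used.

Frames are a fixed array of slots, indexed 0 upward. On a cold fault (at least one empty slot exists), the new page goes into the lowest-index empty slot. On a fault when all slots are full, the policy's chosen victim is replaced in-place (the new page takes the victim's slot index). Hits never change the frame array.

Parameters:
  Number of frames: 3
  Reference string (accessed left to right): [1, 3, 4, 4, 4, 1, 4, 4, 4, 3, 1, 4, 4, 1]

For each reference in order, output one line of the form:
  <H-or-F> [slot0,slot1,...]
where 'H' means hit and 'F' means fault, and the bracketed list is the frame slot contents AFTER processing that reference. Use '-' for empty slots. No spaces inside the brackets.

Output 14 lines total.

F [1,-,-]
F [1,3,-]
F [1,3,4]
H [1,3,4]
H [1,3,4]
H [1,3,4]
H [1,3,4]
H [1,3,4]
H [1,3,4]
H [1,3,4]
H [1,3,4]
H [1,3,4]
H [1,3,4]
H [1,3,4]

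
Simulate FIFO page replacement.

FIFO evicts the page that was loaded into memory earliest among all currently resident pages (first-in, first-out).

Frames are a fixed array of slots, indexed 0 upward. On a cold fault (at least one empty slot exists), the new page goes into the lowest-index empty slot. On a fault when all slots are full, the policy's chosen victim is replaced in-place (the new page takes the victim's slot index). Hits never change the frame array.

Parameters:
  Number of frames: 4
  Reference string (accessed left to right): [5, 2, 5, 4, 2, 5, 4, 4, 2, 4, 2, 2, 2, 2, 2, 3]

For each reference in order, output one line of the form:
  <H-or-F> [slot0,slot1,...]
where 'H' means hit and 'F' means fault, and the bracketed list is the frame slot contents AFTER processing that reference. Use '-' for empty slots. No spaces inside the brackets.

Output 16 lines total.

F [5,-,-,-]
F [5,2,-,-]
H [5,2,-,-]
F [5,2,4,-]
H [5,2,4,-]
H [5,2,4,-]
H [5,2,4,-]
H [5,2,4,-]
H [5,2,4,-]
H [5,2,4,-]
H [5,2,4,-]
H [5,2,4,-]
H [5,2,4,-]
H [5,2,4,-]
H [5,2,4,-]
F [5,2,4,3]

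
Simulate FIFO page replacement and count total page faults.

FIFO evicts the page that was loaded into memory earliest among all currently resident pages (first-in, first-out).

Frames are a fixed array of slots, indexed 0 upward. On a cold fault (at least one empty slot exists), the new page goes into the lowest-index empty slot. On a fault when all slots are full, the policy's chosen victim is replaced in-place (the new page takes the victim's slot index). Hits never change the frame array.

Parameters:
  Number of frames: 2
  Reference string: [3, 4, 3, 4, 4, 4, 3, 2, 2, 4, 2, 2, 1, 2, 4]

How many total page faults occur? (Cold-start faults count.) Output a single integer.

Answer: 5

Derivation:
Step 0: ref 3 → FAULT, frames=[3,-]
Step 1: ref 4 → FAULT, frames=[3,4]
Step 2: ref 3 → HIT, frames=[3,4]
Step 3: ref 4 → HIT, frames=[3,4]
Step 4: ref 4 → HIT, frames=[3,4]
Step 5: ref 4 → HIT, frames=[3,4]
Step 6: ref 3 → HIT, frames=[3,4]
Step 7: ref 2 → FAULT (evict 3), frames=[2,4]
Step 8: ref 2 → HIT, frames=[2,4]
Step 9: ref 4 → HIT, frames=[2,4]
Step 10: ref 2 → HIT, frames=[2,4]
Step 11: ref 2 → HIT, frames=[2,4]
Step 12: ref 1 → FAULT (evict 4), frames=[2,1]
Step 13: ref 2 → HIT, frames=[2,1]
Step 14: ref 4 → FAULT (evict 2), frames=[4,1]
Total faults: 5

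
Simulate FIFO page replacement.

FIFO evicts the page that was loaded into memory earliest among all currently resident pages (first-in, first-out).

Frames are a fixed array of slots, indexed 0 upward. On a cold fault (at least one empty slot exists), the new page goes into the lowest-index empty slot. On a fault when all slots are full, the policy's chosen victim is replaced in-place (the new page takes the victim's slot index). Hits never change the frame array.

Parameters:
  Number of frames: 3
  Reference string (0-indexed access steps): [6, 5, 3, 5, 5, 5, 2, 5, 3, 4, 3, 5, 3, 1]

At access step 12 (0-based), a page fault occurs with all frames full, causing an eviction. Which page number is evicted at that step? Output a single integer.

Step 0: ref 6 -> FAULT, frames=[6,-,-]
Step 1: ref 5 -> FAULT, frames=[6,5,-]
Step 2: ref 3 -> FAULT, frames=[6,5,3]
Step 3: ref 5 -> HIT, frames=[6,5,3]
Step 4: ref 5 -> HIT, frames=[6,5,3]
Step 5: ref 5 -> HIT, frames=[6,5,3]
Step 6: ref 2 -> FAULT, evict 6, frames=[2,5,3]
Step 7: ref 5 -> HIT, frames=[2,5,3]
Step 8: ref 3 -> HIT, frames=[2,5,3]
Step 9: ref 4 -> FAULT, evict 5, frames=[2,4,3]
Step 10: ref 3 -> HIT, frames=[2,4,3]
Step 11: ref 5 -> FAULT, evict 3, frames=[2,4,5]
Step 12: ref 3 -> FAULT, evict 2, frames=[3,4,5]
At step 12: evicted page 2

Answer: 2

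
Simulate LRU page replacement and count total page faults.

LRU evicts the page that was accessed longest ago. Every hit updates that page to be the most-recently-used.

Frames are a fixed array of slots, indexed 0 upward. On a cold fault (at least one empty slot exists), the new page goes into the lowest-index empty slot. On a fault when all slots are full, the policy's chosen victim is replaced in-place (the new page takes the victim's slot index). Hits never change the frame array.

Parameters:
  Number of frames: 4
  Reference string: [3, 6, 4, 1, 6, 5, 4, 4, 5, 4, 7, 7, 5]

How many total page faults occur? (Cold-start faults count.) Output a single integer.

Answer: 6

Derivation:
Step 0: ref 3 → FAULT, frames=[3,-,-,-]
Step 1: ref 6 → FAULT, frames=[3,6,-,-]
Step 2: ref 4 → FAULT, frames=[3,6,4,-]
Step 3: ref 1 → FAULT, frames=[3,6,4,1]
Step 4: ref 6 → HIT, frames=[3,6,4,1]
Step 5: ref 5 → FAULT (evict 3), frames=[5,6,4,1]
Step 6: ref 4 → HIT, frames=[5,6,4,1]
Step 7: ref 4 → HIT, frames=[5,6,4,1]
Step 8: ref 5 → HIT, frames=[5,6,4,1]
Step 9: ref 4 → HIT, frames=[5,6,4,1]
Step 10: ref 7 → FAULT (evict 1), frames=[5,6,4,7]
Step 11: ref 7 → HIT, frames=[5,6,4,7]
Step 12: ref 5 → HIT, frames=[5,6,4,7]
Total faults: 6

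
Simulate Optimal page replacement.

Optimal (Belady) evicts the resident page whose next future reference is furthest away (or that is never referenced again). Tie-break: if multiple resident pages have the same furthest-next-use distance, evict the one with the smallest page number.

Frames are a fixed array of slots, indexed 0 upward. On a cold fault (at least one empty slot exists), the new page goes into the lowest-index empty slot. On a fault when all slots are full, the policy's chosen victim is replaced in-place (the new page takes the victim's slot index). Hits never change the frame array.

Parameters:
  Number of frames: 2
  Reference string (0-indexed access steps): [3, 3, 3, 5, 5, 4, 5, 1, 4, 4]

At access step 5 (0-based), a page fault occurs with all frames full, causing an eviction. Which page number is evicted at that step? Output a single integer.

Step 0: ref 3 -> FAULT, frames=[3,-]
Step 1: ref 3 -> HIT, frames=[3,-]
Step 2: ref 3 -> HIT, frames=[3,-]
Step 3: ref 5 -> FAULT, frames=[3,5]
Step 4: ref 5 -> HIT, frames=[3,5]
Step 5: ref 4 -> FAULT, evict 3, frames=[4,5]
At step 5: evicted page 3

Answer: 3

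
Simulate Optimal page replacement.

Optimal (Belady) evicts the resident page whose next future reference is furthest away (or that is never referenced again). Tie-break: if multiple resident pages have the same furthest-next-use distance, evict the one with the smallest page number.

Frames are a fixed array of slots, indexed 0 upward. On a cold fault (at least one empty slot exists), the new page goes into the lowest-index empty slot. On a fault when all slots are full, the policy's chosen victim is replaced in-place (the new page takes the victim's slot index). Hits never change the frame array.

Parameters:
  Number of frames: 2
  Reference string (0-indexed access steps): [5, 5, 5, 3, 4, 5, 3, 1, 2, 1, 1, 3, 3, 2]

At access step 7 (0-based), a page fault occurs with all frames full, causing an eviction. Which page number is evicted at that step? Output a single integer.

Answer: 5

Derivation:
Step 0: ref 5 -> FAULT, frames=[5,-]
Step 1: ref 5 -> HIT, frames=[5,-]
Step 2: ref 5 -> HIT, frames=[5,-]
Step 3: ref 3 -> FAULT, frames=[5,3]
Step 4: ref 4 -> FAULT, evict 3, frames=[5,4]
Step 5: ref 5 -> HIT, frames=[5,4]
Step 6: ref 3 -> FAULT, evict 4, frames=[5,3]
Step 7: ref 1 -> FAULT, evict 5, frames=[1,3]
At step 7: evicted page 5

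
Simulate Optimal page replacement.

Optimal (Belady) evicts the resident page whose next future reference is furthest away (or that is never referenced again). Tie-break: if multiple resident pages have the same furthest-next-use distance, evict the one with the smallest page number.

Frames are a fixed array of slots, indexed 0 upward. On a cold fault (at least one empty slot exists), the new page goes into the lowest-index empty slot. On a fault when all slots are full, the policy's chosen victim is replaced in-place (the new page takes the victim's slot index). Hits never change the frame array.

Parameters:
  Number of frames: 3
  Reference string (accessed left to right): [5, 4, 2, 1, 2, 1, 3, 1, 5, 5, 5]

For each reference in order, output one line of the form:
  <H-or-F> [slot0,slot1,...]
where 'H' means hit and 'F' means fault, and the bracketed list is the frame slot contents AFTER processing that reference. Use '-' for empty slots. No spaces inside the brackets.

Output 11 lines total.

F [5,-,-]
F [5,4,-]
F [5,4,2]
F [5,1,2]
H [5,1,2]
H [5,1,2]
F [5,1,3]
H [5,1,3]
H [5,1,3]
H [5,1,3]
H [5,1,3]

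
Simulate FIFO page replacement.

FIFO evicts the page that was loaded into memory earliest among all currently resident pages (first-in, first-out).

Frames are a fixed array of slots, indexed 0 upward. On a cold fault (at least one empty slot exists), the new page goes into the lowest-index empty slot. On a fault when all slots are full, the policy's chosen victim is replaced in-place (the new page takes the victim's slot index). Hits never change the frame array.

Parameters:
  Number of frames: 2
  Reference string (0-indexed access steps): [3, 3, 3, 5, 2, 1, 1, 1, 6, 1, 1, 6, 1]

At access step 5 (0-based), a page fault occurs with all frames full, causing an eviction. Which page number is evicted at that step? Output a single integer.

Step 0: ref 3 -> FAULT, frames=[3,-]
Step 1: ref 3 -> HIT, frames=[3,-]
Step 2: ref 3 -> HIT, frames=[3,-]
Step 3: ref 5 -> FAULT, frames=[3,5]
Step 4: ref 2 -> FAULT, evict 3, frames=[2,5]
Step 5: ref 1 -> FAULT, evict 5, frames=[2,1]
At step 5: evicted page 5

Answer: 5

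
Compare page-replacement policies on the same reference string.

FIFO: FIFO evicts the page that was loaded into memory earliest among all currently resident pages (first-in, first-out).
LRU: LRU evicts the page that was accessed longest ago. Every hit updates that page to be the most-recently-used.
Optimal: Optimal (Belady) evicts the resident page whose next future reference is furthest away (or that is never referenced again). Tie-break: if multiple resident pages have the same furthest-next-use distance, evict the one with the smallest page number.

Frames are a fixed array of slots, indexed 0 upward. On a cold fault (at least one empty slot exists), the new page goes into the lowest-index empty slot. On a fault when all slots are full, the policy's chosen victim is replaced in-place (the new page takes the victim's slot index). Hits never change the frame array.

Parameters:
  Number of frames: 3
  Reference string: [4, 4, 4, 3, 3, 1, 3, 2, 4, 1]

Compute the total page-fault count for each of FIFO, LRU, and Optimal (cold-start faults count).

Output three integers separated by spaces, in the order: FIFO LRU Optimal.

--- FIFO ---
  step 0: ref 4 -> FAULT, frames=[4,-,-] (faults so far: 1)
  step 1: ref 4 -> HIT, frames=[4,-,-] (faults so far: 1)
  step 2: ref 4 -> HIT, frames=[4,-,-] (faults so far: 1)
  step 3: ref 3 -> FAULT, frames=[4,3,-] (faults so far: 2)
  step 4: ref 3 -> HIT, frames=[4,3,-] (faults so far: 2)
  step 5: ref 1 -> FAULT, frames=[4,3,1] (faults so far: 3)
  step 6: ref 3 -> HIT, frames=[4,3,1] (faults so far: 3)
  step 7: ref 2 -> FAULT, evict 4, frames=[2,3,1] (faults so far: 4)
  step 8: ref 4 -> FAULT, evict 3, frames=[2,4,1] (faults so far: 5)
  step 9: ref 1 -> HIT, frames=[2,4,1] (faults so far: 5)
  FIFO total faults: 5
--- LRU ---
  step 0: ref 4 -> FAULT, frames=[4,-,-] (faults so far: 1)
  step 1: ref 4 -> HIT, frames=[4,-,-] (faults so far: 1)
  step 2: ref 4 -> HIT, frames=[4,-,-] (faults so far: 1)
  step 3: ref 3 -> FAULT, frames=[4,3,-] (faults so far: 2)
  step 4: ref 3 -> HIT, frames=[4,3,-] (faults so far: 2)
  step 5: ref 1 -> FAULT, frames=[4,3,1] (faults so far: 3)
  step 6: ref 3 -> HIT, frames=[4,3,1] (faults so far: 3)
  step 7: ref 2 -> FAULT, evict 4, frames=[2,3,1] (faults so far: 4)
  step 8: ref 4 -> FAULT, evict 1, frames=[2,3,4] (faults so far: 5)
  step 9: ref 1 -> FAULT, evict 3, frames=[2,1,4] (faults so far: 6)
  LRU total faults: 6
--- Optimal ---
  step 0: ref 4 -> FAULT, frames=[4,-,-] (faults so far: 1)
  step 1: ref 4 -> HIT, frames=[4,-,-] (faults so far: 1)
  step 2: ref 4 -> HIT, frames=[4,-,-] (faults so far: 1)
  step 3: ref 3 -> FAULT, frames=[4,3,-] (faults so far: 2)
  step 4: ref 3 -> HIT, frames=[4,3,-] (faults so far: 2)
  step 5: ref 1 -> FAULT, frames=[4,3,1] (faults so far: 3)
  step 6: ref 3 -> HIT, frames=[4,3,1] (faults so far: 3)
  step 7: ref 2 -> FAULT, evict 3, frames=[4,2,1] (faults so far: 4)
  step 8: ref 4 -> HIT, frames=[4,2,1] (faults so far: 4)
  step 9: ref 1 -> HIT, frames=[4,2,1] (faults so far: 4)
  Optimal total faults: 4

Answer: 5 6 4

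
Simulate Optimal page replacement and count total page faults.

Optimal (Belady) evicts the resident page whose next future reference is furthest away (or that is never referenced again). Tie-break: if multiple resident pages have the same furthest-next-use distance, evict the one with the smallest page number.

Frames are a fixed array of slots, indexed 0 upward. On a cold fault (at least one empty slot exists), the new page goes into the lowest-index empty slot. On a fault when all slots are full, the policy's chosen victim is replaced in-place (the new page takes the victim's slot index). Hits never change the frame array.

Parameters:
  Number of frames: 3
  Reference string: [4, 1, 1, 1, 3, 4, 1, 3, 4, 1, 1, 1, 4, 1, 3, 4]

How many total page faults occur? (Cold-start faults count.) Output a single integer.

Step 0: ref 4 → FAULT, frames=[4,-,-]
Step 1: ref 1 → FAULT, frames=[4,1,-]
Step 2: ref 1 → HIT, frames=[4,1,-]
Step 3: ref 1 → HIT, frames=[4,1,-]
Step 4: ref 3 → FAULT, frames=[4,1,3]
Step 5: ref 4 → HIT, frames=[4,1,3]
Step 6: ref 1 → HIT, frames=[4,1,3]
Step 7: ref 3 → HIT, frames=[4,1,3]
Step 8: ref 4 → HIT, frames=[4,1,3]
Step 9: ref 1 → HIT, frames=[4,1,3]
Step 10: ref 1 → HIT, frames=[4,1,3]
Step 11: ref 1 → HIT, frames=[4,1,3]
Step 12: ref 4 → HIT, frames=[4,1,3]
Step 13: ref 1 → HIT, frames=[4,1,3]
Step 14: ref 3 → HIT, frames=[4,1,3]
Step 15: ref 4 → HIT, frames=[4,1,3]
Total faults: 3

Answer: 3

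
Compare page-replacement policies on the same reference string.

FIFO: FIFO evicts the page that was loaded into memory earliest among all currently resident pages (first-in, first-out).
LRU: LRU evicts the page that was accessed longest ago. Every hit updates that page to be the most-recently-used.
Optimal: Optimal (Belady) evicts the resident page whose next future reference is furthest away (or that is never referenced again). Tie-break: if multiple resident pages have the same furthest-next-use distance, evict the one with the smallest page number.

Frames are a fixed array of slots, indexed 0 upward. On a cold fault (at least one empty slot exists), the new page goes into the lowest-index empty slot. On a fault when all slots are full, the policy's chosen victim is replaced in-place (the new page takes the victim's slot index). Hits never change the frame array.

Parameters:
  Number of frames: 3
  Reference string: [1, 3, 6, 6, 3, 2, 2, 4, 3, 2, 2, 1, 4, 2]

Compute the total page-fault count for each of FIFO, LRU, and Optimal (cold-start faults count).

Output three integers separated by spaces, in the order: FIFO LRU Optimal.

--- FIFO ---
  step 0: ref 1 -> FAULT, frames=[1,-,-] (faults so far: 1)
  step 1: ref 3 -> FAULT, frames=[1,3,-] (faults so far: 2)
  step 2: ref 6 -> FAULT, frames=[1,3,6] (faults so far: 3)
  step 3: ref 6 -> HIT, frames=[1,3,6] (faults so far: 3)
  step 4: ref 3 -> HIT, frames=[1,3,6] (faults so far: 3)
  step 5: ref 2 -> FAULT, evict 1, frames=[2,3,6] (faults so far: 4)
  step 6: ref 2 -> HIT, frames=[2,3,6] (faults so far: 4)
  step 7: ref 4 -> FAULT, evict 3, frames=[2,4,6] (faults so far: 5)
  step 8: ref 3 -> FAULT, evict 6, frames=[2,4,3] (faults so far: 6)
  step 9: ref 2 -> HIT, frames=[2,4,3] (faults so far: 6)
  step 10: ref 2 -> HIT, frames=[2,4,3] (faults so far: 6)
  step 11: ref 1 -> FAULT, evict 2, frames=[1,4,3] (faults so far: 7)
  step 12: ref 4 -> HIT, frames=[1,4,3] (faults so far: 7)
  step 13: ref 2 -> FAULT, evict 4, frames=[1,2,3] (faults so far: 8)
  FIFO total faults: 8
--- LRU ---
  step 0: ref 1 -> FAULT, frames=[1,-,-] (faults so far: 1)
  step 1: ref 3 -> FAULT, frames=[1,3,-] (faults so far: 2)
  step 2: ref 6 -> FAULT, frames=[1,3,6] (faults so far: 3)
  step 3: ref 6 -> HIT, frames=[1,3,6] (faults so far: 3)
  step 4: ref 3 -> HIT, frames=[1,3,6] (faults so far: 3)
  step 5: ref 2 -> FAULT, evict 1, frames=[2,3,6] (faults so far: 4)
  step 6: ref 2 -> HIT, frames=[2,3,6] (faults so far: 4)
  step 7: ref 4 -> FAULT, evict 6, frames=[2,3,4] (faults so far: 5)
  step 8: ref 3 -> HIT, frames=[2,3,4] (faults so far: 5)
  step 9: ref 2 -> HIT, frames=[2,3,4] (faults so far: 5)
  step 10: ref 2 -> HIT, frames=[2,3,4] (faults so far: 5)
  step 11: ref 1 -> FAULT, evict 4, frames=[2,3,1] (faults so far: 6)
  step 12: ref 4 -> FAULT, evict 3, frames=[2,4,1] (faults so far: 7)
  step 13: ref 2 -> HIT, frames=[2,4,1] (faults so far: 7)
  LRU total faults: 7
--- Optimal ---
  step 0: ref 1 -> FAULT, frames=[1,-,-] (faults so far: 1)
  step 1: ref 3 -> FAULT, frames=[1,3,-] (faults so far: 2)
  step 2: ref 6 -> FAULT, frames=[1,3,6] (faults so far: 3)
  step 3: ref 6 -> HIT, frames=[1,3,6] (faults so far: 3)
  step 4: ref 3 -> HIT, frames=[1,3,6] (faults so far: 3)
  step 5: ref 2 -> FAULT, evict 6, frames=[1,3,2] (faults so far: 4)
  step 6: ref 2 -> HIT, frames=[1,3,2] (faults so far: 4)
  step 7: ref 4 -> FAULT, evict 1, frames=[4,3,2] (faults so far: 5)
  step 8: ref 3 -> HIT, frames=[4,3,2] (faults so far: 5)
  step 9: ref 2 -> HIT, frames=[4,3,2] (faults so far: 5)
  step 10: ref 2 -> HIT, frames=[4,3,2] (faults so far: 5)
  step 11: ref 1 -> FAULT, evict 3, frames=[4,1,2] (faults so far: 6)
  step 12: ref 4 -> HIT, frames=[4,1,2] (faults so far: 6)
  step 13: ref 2 -> HIT, frames=[4,1,2] (faults so far: 6)
  Optimal total faults: 6

Answer: 8 7 6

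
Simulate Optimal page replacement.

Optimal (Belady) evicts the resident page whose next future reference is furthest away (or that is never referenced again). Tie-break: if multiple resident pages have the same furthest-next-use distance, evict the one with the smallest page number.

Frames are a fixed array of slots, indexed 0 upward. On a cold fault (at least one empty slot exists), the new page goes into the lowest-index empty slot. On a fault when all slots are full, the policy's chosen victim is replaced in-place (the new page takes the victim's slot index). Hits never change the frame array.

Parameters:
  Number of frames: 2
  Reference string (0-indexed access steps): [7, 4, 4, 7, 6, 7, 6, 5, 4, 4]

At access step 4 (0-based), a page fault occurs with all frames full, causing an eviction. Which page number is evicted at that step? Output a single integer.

Step 0: ref 7 -> FAULT, frames=[7,-]
Step 1: ref 4 -> FAULT, frames=[7,4]
Step 2: ref 4 -> HIT, frames=[7,4]
Step 3: ref 7 -> HIT, frames=[7,4]
Step 4: ref 6 -> FAULT, evict 4, frames=[7,6]
At step 4: evicted page 4

Answer: 4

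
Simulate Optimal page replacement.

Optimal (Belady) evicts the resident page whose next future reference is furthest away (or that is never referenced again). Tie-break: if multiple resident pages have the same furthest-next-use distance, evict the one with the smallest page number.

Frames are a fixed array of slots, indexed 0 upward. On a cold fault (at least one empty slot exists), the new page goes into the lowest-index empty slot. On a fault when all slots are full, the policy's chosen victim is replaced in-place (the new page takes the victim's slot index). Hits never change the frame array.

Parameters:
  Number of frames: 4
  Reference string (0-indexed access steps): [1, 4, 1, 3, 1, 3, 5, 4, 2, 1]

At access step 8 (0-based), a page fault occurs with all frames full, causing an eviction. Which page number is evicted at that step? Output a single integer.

Answer: 3

Derivation:
Step 0: ref 1 -> FAULT, frames=[1,-,-,-]
Step 1: ref 4 -> FAULT, frames=[1,4,-,-]
Step 2: ref 1 -> HIT, frames=[1,4,-,-]
Step 3: ref 3 -> FAULT, frames=[1,4,3,-]
Step 4: ref 1 -> HIT, frames=[1,4,3,-]
Step 5: ref 3 -> HIT, frames=[1,4,3,-]
Step 6: ref 5 -> FAULT, frames=[1,4,3,5]
Step 7: ref 4 -> HIT, frames=[1,4,3,5]
Step 8: ref 2 -> FAULT, evict 3, frames=[1,4,2,5]
At step 8: evicted page 3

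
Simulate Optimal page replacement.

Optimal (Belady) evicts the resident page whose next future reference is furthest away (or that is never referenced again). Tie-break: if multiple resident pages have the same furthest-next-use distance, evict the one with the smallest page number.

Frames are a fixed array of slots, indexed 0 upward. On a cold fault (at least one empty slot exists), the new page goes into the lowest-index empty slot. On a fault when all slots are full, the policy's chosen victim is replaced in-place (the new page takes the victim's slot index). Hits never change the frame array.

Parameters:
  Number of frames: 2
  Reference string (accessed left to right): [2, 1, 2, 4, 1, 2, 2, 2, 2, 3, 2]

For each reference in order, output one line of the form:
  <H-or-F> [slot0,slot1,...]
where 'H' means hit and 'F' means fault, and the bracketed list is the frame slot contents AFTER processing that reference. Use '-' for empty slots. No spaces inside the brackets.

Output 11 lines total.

F [2,-]
F [2,1]
H [2,1]
F [4,1]
H [4,1]
F [4,2]
H [4,2]
H [4,2]
H [4,2]
F [3,2]
H [3,2]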